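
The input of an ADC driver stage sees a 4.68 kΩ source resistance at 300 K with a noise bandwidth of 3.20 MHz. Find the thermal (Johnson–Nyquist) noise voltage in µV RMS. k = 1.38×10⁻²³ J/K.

V_n = √(4kTRB)
4kTRB = 4 × 1.38×10⁻²³ × 300 × 4.68×10³ × 3.20×10⁶ = 2.48×10⁻¹⁰ V²
V_n = √(2.48×10⁻¹⁰) = 1.57×10⁻⁵ V = 15.7 µV

15.7 µV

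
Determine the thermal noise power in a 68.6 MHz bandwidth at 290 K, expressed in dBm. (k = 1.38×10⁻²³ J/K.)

−95.6 dBm

P_n = kTB = 1.38×10⁻²³ × 290 × 6.86×10⁷ = 2.75×10⁻¹³ W
In dBm: 10 log₁₀(2.75×10⁻¹³ / 10⁻³) = −95.6 dBm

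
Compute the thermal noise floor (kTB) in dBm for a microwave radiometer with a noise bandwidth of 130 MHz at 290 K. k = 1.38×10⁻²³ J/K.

P_n = kTB = 1.38×10⁻²³ × 290 × 1.30×10⁸ = 5.20×10⁻¹³ W
In dBm: 10 log₁₀(5.20×10⁻¹³ / 10⁻³) = −92.8 dBm

−92.8 dBm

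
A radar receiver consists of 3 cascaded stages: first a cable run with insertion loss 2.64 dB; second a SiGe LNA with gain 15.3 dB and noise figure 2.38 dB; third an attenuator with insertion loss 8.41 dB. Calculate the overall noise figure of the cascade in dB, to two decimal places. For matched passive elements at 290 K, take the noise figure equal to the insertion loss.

5.44 dB

Convert to linear (a loss of L dB is a gain of −L dB): F_i = 10^(NF_i/10), G_i = 10^(G_i,dB/10)
  Stage 1: F_1 = 10^(2.64/10) = 1.837, G_1 = 10^(−2.64/10) = 0.5445
  Stage 2: F_2 = 10^(2.38/10) = 1.730, G_2 = 10^(15.3/10) = 33.88
  Stage 3: F_3 = 10^(8.41/10) = 6.934, G_3 = 10^(−8.41/10) = 0.1442
Friis cascade:
  F = 1.837 + (1.730 − 1)/0.5445 + (6.934 − 1)/18.45 = 3.499
NF = 10 log₁₀(3.499) = 5.44 dB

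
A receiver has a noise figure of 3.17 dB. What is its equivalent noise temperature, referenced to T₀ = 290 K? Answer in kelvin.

F = 10^(3.17/10) = 2.07491
T_e = (F − 1)·T₀ = (2.07491 − 1) × 290 = 312 K

312 K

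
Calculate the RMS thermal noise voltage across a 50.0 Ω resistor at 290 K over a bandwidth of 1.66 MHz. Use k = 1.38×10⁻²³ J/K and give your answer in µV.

V_n = √(4kTRB)
4kTRB = 4 × 1.38×10⁻²³ × 290 × 5.00×10¹ × 1.66×10⁶ = 1.33×10⁻¹² V²
V_n = √(1.33×10⁻¹²) = 1.15×10⁻⁶ V = 1.15 µV

1.15 µV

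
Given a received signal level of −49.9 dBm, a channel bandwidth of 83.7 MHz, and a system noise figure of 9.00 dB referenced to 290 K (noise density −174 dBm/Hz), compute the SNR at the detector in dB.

Noise floor: N = −174 + 10 log₁₀(B) + NF
10 log₁₀(8.37×10⁷) = 79.23 dB
N = −174 + 79.23 + 9.00 = −85.77 dBm
SNR = P_sig − N = −49.9 − (−85.77) = 35.87 dB → 35.9 dB

35.9 dB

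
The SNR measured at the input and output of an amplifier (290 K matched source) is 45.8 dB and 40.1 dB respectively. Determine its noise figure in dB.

5.7 dB

NF (dB) = SNR_in(dB) − SNR_out(dB) when the source is at T₀
NF = 45.8 − 40.1 = 5.7 dB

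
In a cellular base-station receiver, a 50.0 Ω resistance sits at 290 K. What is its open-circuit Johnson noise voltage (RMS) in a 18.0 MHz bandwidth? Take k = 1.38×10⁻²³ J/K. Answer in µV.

3.80 µV

V_n = √(4kTRB)
4kTRB = 4 × 1.38×10⁻²³ × 290 × 5.00×10¹ × 1.80×10⁷ = 1.44×10⁻¹¹ V²
V_n = √(1.44×10⁻¹¹) = 3.80×10⁻⁶ V = 3.80 µV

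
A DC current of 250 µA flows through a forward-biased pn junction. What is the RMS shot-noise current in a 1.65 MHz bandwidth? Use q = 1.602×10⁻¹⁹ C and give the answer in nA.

I_n = √(2qI·B)
2qI·B = 2 × 1.602×10⁻¹⁹ × 2.50×10⁻⁴ × 1.65×10⁶ = 1.32×10⁻¹⁶ A²
I_n = √(1.32×10⁻¹⁶) = 1.15×10⁻⁸ A = 11.5 nA

11.5 nA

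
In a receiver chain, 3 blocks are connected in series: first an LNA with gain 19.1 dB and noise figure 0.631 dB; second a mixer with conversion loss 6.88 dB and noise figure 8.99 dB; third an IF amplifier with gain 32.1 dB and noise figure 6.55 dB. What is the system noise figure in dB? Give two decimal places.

1.62 dB

Convert to linear (a loss of L dB is a gain of −L dB): F_i = 10^(NF_i/10), G_i = 10^(G_i,dB/10)
  Stage 1: F_1 = 10^(0.631/10) = 1.156, G_1 = 10^(19.1/10) = 81.28
  Stage 2: F_2 = 10^(8.99/10) = 7.925, G_2 = 10^(−6.88/10) = 0.2051
  Stage 3: F_3 = 10^(6.55/10) = 4.519, G_3 = 10^(32.1/10) = 1622
Friis cascade:
  F = 1.156 + (7.925 − 1)/81.28 + (4.519 − 1)/16.67 = 1.453
NF = 10 log₁₀(1.453) = 1.62 dB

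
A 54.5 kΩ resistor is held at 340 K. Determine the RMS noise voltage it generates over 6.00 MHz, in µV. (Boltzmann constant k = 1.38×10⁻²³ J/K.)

78.3 µV

V_n = √(4kTRB)
4kTRB = 4 × 1.38×10⁻²³ × 340 × 5.45×10⁴ × 6.00×10⁶ = 6.14×10⁻⁹ V²
V_n = √(6.14×10⁻⁹) = 7.83×10⁻⁵ V = 78.3 µV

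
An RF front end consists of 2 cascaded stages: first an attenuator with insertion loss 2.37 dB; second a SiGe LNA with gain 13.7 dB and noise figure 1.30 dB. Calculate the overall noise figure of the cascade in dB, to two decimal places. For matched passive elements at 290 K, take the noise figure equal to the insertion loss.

3.67 dB

Convert to linear (a loss of L dB is a gain of −L dB): F_i = 10^(NF_i/10), G_i = 10^(G_i,dB/10)
  Stage 1: F_1 = 10^(2.37/10) = 1.726, G_1 = 10^(−2.37/10) = 0.5794
  Stage 2: F_2 = 10^(1.30/10) = 1.349, G_2 = 10^(13.7/10) = 23.44
Friis cascade:
  F = 1.726 + (1.349 − 1)/0.5794 = 2.328
NF = 10 log₁₀(2.328) = 3.67 dB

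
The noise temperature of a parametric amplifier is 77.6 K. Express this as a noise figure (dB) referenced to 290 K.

1.03 dB

F = 1 + T_e/T₀ = 1 + 77.6/290 = 1.26759
NF = 10 log₁₀(1.26759) = 1.03 dB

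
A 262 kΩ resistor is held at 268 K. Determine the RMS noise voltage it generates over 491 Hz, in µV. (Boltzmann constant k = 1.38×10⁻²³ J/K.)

1.38 µV

V_n = √(4kTRB)
4kTRB = 4 × 1.38×10⁻²³ × 268 × 2.62×10⁵ × 4.91×10² = 1.90×10⁻¹² V²
V_n = √(1.90×10⁻¹²) = 1.38×10⁻⁶ V = 1.38 µV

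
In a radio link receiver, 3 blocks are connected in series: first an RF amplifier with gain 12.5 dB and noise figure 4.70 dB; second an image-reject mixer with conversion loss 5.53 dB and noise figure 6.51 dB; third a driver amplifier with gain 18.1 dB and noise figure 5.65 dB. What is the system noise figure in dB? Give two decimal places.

5.66 dB

Convert to linear (a loss of L dB is a gain of −L dB): F_i = 10^(NF_i/10), G_i = 10^(G_i,dB/10)
  Stage 1: F_1 = 10^(4.70/10) = 2.951, G_1 = 10^(12.5/10) = 17.78
  Stage 2: F_2 = 10^(6.51/10) = 4.477, G_2 = 10^(−5.53/10) = 0.2799
  Stage 3: F_3 = 10^(5.65/10) = 3.673, G_3 = 10^(18.1/10) = 64.57
Friis cascade:
  F = 2.951 + (4.477 − 1)/17.78 + (3.673 − 1)/4.977 = 3.684
NF = 10 log₁₀(3.684) = 5.66 dB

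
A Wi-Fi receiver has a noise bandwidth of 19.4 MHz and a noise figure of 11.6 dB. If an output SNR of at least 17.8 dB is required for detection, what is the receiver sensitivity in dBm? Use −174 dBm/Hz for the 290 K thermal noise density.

−71.7 dBm

Sensitivity = −174 + 10 log₁₀(B) + NF + SNR_min
= −174 + 72.88 + 11.6 + 17.8
= −71.72 dBm → −71.7 dBm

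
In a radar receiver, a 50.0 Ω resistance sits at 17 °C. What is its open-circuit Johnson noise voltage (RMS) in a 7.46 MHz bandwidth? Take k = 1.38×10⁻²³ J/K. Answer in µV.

T = 17 °C + 273.15 = 290.15 K
V_n = √(4kTRB)
4kTRB = 4 × 1.38×10⁻²³ × 290.15 × 5.00×10¹ × 7.46×10⁶ = 5.97×10⁻¹² V²
V_n = √(5.97×10⁻¹²) = 2.44×10⁻⁶ V = 2.44 µV

2.44 µV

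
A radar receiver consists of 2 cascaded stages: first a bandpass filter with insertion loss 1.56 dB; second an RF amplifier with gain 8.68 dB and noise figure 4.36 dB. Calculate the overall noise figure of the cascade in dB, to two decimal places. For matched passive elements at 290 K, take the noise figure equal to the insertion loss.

Convert to linear (a loss of L dB is a gain of −L dB): F_i = 10^(NF_i/10), G_i = 10^(G_i,dB/10)
  Stage 1: F_1 = 10^(1.56/10) = 1.432, G_1 = 10^(−1.56/10) = 0.6982
  Stage 2: F_2 = 10^(4.36/10) = 2.729, G_2 = 10^(8.68/10) = 7.379
Friis cascade:
  F = 1.432 + (2.729 − 1)/0.6982 = 3.908
NF = 10 log₁₀(3.908) = 5.92 dB

5.92 dB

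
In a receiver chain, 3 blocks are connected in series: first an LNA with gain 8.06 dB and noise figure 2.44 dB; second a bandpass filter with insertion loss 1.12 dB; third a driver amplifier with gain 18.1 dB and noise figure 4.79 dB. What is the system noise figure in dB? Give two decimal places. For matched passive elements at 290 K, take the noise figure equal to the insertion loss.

3.44 dB

Convert to linear (a loss of L dB is a gain of −L dB): F_i = 10^(NF_i/10), G_i = 10^(G_i,dB/10)
  Stage 1: F_1 = 10^(2.44/10) = 1.754, G_1 = 10^(8.06/10) = 6.397
  Stage 2: F_2 = 10^(1.12/10) = 1.294, G_2 = 10^(−1.12/10) = 0.7727
  Stage 3: F_3 = 10^(4.79/10) = 3.013, G_3 = 10^(18.1/10) = 64.57
Friis cascade:
  F = 1.754 + (1.294 − 1)/6.397 + (3.013 − 1)/4.943 = 2.207
NF = 10 log₁₀(2.207) = 3.44 dB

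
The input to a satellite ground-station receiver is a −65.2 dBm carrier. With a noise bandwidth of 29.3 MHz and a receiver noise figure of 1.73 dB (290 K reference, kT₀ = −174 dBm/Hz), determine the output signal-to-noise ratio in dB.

32.4 dB

Noise floor: N = −174 + 10 log₁₀(B) + NF
10 log₁₀(2.93×10⁷) = 74.67 dB
N = −174 + 74.67 + 1.73 = −97.60 dBm
SNR = P_sig − N = −65.2 − (−97.60) = 32.40 dB → 32.4 dB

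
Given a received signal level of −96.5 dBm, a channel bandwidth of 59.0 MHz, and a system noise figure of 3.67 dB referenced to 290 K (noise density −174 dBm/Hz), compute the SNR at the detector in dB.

−3.9 dB

Noise floor: N = −174 + 10 log₁₀(B) + NF
10 log₁₀(5.90×10⁷) = 77.71 dB
N = −174 + 77.71 + 3.67 = −92.62 dBm
SNR = P_sig − N = −96.5 − (−92.62) = −3.88 dB → −3.9 dB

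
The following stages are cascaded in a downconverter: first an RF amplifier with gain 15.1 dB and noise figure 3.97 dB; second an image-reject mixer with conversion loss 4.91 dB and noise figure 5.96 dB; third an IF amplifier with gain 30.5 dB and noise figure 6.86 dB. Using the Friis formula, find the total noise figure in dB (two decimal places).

Convert to linear (a loss of L dB is a gain of −L dB): F_i = 10^(NF_i/10), G_i = 10^(G_i,dB/10)
  Stage 1: F_1 = 10^(3.97/10) = 2.495, G_1 = 10^(15.1/10) = 32.36
  Stage 2: F_2 = 10^(5.96/10) = 3.945, G_2 = 10^(−4.91/10) = 0.3228
  Stage 3: F_3 = 10^(6.86/10) = 4.853, G_3 = 10^(30.5/10) = 1122
Friis cascade:
  F = 2.495 + (3.945 − 1)/32.36 + (4.853 − 1)/10.45 = 2.954
NF = 10 log₁₀(2.954) = 4.70 dB

4.70 dB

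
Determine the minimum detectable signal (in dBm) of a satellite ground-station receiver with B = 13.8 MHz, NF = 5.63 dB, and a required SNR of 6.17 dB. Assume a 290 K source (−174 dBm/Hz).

Sensitivity = −174 + 10 log₁₀(B) + NF + SNR_min
= −174 + 71.4 + 5.63 + 6.17
= −90.80 dBm → −90.8 dBm

−90.8 dBm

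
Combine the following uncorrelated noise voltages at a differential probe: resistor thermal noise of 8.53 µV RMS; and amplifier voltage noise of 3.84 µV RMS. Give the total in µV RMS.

Uncorrelated sources add in power (mean-square): V_tot = √(ΣV_i²)
V_tot = √[(8.53×10⁻⁶)² + (3.84×10⁻⁶)²] = 9.35×10⁻⁶ V = 9.35 µV

9.35 µV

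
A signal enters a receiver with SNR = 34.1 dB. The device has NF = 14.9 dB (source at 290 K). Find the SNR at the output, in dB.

By definition F = SNR_in/SNR_out, so in dB: SNR_out = SNR_in − NF
SNR_out = 34.1 − 14.9 = 19.2 dB

19.2 dB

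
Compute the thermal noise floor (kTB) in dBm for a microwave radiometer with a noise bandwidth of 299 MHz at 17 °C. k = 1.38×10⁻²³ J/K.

−89.2 dBm

T = 17 °C + 273.15 = 290.15 K
P_n = kTB = 1.38×10⁻²³ × 290.15 × 2.99×10⁸ = 1.20×10⁻¹² W
In dBm: 10 log₁₀(1.20×10⁻¹² / 10⁻³) = −89.2 dBm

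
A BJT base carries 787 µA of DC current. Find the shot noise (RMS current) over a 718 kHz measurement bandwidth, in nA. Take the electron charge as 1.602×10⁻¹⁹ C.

I_n = √(2qI·B)
2qI·B = 2 × 1.602×10⁻¹⁹ × 7.87×10⁻⁴ × 7.18×10⁵ = 1.81×10⁻¹⁶ A²
I_n = √(1.81×10⁻¹⁶) = 1.35×10⁻⁸ A = 13.5 nA

13.5 nA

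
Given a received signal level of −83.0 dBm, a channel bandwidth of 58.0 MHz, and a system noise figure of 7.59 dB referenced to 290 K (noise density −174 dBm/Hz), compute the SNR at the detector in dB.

5.8 dB

Noise floor: N = −174 + 10 log₁₀(B) + NF
10 log₁₀(5.80×10⁷) = 77.63 dB
N = −174 + 77.63 + 7.59 = −88.78 dBm
SNR = P_sig − N = −83.0 − (−88.78) = 5.78 dB → 5.8 dB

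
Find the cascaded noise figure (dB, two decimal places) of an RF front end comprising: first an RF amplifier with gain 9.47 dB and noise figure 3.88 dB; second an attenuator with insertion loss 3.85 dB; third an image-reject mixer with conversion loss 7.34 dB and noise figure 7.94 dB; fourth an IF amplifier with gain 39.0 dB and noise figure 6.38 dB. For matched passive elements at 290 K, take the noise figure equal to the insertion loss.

Convert to linear (a loss of L dB is a gain of −L dB): F_i = 10^(NF_i/10), G_i = 10^(G_i,dB/10)
  Stage 1: F_1 = 10^(3.88/10) = 2.443, G_1 = 10^(9.47/10) = 8.851
  Stage 2: F_2 = 10^(3.85/10) = 2.427, G_2 = 10^(−3.85/10) = 0.4121
  Stage 3: F_3 = 10^(7.94/10) = 6.223, G_3 = 10^(−7.34/10) = 0.1845
  Stage 4: F_4 = 10^(6.38/10) = 4.345, G_4 = 10^(39.0/10) = 7943
Friis cascade:
  F = 2.443 + (2.427 − 1)/8.851 + (6.223 − 1)/3.648 + (4.345 − 1)/0.6730 = 9.007
NF = 10 log₁₀(9.007) = 9.55 dB

9.55 dB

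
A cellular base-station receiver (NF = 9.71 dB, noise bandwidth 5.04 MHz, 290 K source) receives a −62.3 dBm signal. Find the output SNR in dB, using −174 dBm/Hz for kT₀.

35.0 dB

Noise floor: N = −174 + 10 log₁₀(B) + NF
10 log₁₀(5.04×10⁶) = 67.02 dB
N = −174 + 67.02 + 9.71 = −97.27 dBm
SNR = P_sig − N = −62.3 − (−97.27) = 34.97 dB → 35.0 dB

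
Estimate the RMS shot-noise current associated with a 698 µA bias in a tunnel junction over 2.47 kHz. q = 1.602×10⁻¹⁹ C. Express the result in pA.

743 pA

I_n = √(2qI·B)
2qI·B = 2 × 1.602×10⁻¹⁹ × 6.98×10⁻⁴ × 2.47×10³ = 5.52×10⁻¹⁹ A²
I_n = √(5.52×10⁻¹⁹) = 7.43×10⁻¹⁰ A = 743 pA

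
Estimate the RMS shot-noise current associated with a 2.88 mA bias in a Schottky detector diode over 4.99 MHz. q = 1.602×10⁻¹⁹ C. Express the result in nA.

I_n = √(2qI·B)
2qI·B = 2 × 1.602×10⁻¹⁹ × 2.88×10⁻³ × 4.99×10⁶ = 4.60×10⁻¹⁵ A²
I_n = √(4.60×10⁻¹⁵) = 6.79×10⁻⁸ A = 67.9 nA

67.9 nA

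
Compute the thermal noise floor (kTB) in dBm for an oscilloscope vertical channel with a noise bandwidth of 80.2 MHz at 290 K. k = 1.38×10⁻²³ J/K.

P_n = kTB = 1.38×10⁻²³ × 290 × 8.02×10⁷ = 3.21×10⁻¹³ W
In dBm: 10 log₁₀(3.21×10⁻¹³ / 10⁻³) = −94.9 dBm

−94.9 dBm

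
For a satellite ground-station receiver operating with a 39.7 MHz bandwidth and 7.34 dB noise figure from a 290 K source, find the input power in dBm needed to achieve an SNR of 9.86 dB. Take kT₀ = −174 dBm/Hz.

−80.8 dBm

Sensitivity = −174 + 10 log₁₀(B) + NF + SNR_min
= −174 + 75.99 + 7.34 + 9.86
= −80.81 dBm → −80.8 dBm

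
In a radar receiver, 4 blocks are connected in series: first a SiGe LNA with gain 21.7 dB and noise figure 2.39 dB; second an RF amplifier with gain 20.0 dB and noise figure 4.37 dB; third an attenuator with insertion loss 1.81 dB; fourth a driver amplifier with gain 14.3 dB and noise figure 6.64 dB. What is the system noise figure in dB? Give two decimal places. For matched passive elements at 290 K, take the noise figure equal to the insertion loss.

Convert to linear (a loss of L dB is a gain of −L dB): F_i = 10^(NF_i/10), G_i = 10^(G_i,dB/10)
  Stage 1: F_1 = 10^(2.39/10) = 1.734, G_1 = 10^(21.7/10) = 147.9
  Stage 2: F_2 = 10^(4.37/10) = 2.735, G_2 = 10^(20.0/10) = 100.0
  Stage 3: F_3 = 10^(1.81/10) = 1.517, G_3 = 10^(−1.81/10) = 0.6592
  Stage 4: F_4 = 10^(6.64/10) = 4.613, G_4 = 10^(14.3/10) = 26.92
Friis cascade:
  F = 1.734 + (2.735 − 1)/147.9 + (1.517 − 1)/1.479×10⁴ + (4.613 − 1)/9750 = 1.746
NF = 10 log₁₀(1.746) = 2.42 dB

2.42 dB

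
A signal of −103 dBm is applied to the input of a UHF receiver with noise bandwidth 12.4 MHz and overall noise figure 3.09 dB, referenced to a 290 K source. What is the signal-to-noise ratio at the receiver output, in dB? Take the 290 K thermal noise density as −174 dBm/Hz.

Noise floor: N = −174 + 10 log₁₀(B) + NF
10 log₁₀(1.24×10⁷) = 70.93 dB
N = −174 + 70.93 + 3.09 = −99.98 dBm
SNR = P_sig − N = −103 − (−99.98) = −3.02 dB → −3.0 dB

−3.0 dB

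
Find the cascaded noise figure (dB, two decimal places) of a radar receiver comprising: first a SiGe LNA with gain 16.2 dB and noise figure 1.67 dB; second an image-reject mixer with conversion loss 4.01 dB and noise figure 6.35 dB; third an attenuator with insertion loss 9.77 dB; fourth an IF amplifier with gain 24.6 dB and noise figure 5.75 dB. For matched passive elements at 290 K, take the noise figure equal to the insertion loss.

Convert to linear (a loss of L dB is a gain of −L dB): F_i = 10^(NF_i/10), G_i = 10^(G_i,dB/10)
  Stage 1: F_1 = 10^(1.67/10) = 1.469, G_1 = 10^(16.2/10) = 41.69
  Stage 2: F_2 = 10^(6.35/10) = 4.315, G_2 = 10^(−4.01/10) = 0.3972
  Stage 3: F_3 = 10^(9.77/10) = 9.484, G_3 = 10^(−9.77/10) = 0.1054
  Stage 4: F_4 = 10^(5.75/10) = 3.758, G_4 = 10^(24.6/10) = 288.4
Friis cascade:
  F = 1.469 + (4.315 − 1)/41.69 + (9.484 − 1)/16.56 + (3.758 − 1)/1.746 = 3.641
NF = 10 log₁₀(3.641) = 5.61 dB

5.61 dB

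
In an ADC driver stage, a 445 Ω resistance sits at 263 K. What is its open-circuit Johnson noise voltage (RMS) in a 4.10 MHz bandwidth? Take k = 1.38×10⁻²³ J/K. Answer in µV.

V_n = √(4kTRB)
4kTRB = 4 × 1.38×10⁻²³ × 263 × 4.45×10² × 4.10×10⁶ = 2.65×10⁻¹¹ V²
V_n = √(2.65×10⁻¹¹) = 5.15×10⁻⁶ V = 5.15 µV

5.15 µV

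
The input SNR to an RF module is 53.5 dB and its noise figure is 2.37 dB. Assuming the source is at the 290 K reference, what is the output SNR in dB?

By definition F = SNR_in/SNR_out, so in dB: SNR_out = SNR_in − NF
SNR_out = 53.5 − 2.37 = 51.13 dB

51.13 dB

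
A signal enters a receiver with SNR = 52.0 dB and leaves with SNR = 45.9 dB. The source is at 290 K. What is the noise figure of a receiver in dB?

NF (dB) = SNR_in(dB) − SNR_out(dB) when the source is at T₀
NF = 52.0 − 45.9 = 6.1 dB

6.1 dB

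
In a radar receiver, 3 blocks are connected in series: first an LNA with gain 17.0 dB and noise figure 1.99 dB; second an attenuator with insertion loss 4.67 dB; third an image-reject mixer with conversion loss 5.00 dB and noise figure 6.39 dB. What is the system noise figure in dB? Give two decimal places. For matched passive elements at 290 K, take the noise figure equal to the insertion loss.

2.59 dB

Convert to linear (a loss of L dB is a gain of −L dB): F_i = 10^(NF_i/10), G_i = 10^(G_i,dB/10)
  Stage 1: F_1 = 10^(1.99/10) = 1.581, G_1 = 10^(17.0/10) = 50.12
  Stage 2: F_2 = 10^(4.67/10) = 2.931, G_2 = 10^(−4.67/10) = 0.3412
  Stage 3: F_3 = 10^(6.39/10) = 4.355, G_3 = 10^(−5.00/10) = 0.3162
Friis cascade:
  F = 1.581 + (2.931 − 1)/50.12 + (4.355 − 1)/17.10 = 1.816
NF = 10 log₁₀(1.816) = 2.59 dB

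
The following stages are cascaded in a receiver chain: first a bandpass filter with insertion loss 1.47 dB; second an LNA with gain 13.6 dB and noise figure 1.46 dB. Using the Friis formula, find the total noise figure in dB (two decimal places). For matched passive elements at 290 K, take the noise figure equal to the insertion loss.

2.93 dB

Convert to linear (a loss of L dB is a gain of −L dB): F_i = 10^(NF_i/10), G_i = 10^(G_i,dB/10)
  Stage 1: F_1 = 10^(1.47/10) = 1.403, G_1 = 10^(−1.47/10) = 0.7129
  Stage 2: F_2 = 10^(1.46/10) = 1.400, G_2 = 10^(13.6/10) = 22.91
Friis cascade:
  F = 1.403 + (1.400 − 1)/0.7129 = 1.963
NF = 10 log₁₀(1.963) = 2.93 dB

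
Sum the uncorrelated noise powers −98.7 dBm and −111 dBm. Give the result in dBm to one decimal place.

−98.5 dBm

Convert to linear, add, convert back:
P₁ = 1.35×10⁻¹³ W, P₂ = 7.94×10⁻¹⁵ W
P_tot = 1.43×10⁻¹³ W → 10 log₁₀(P_tot / 10⁻³) = −98.5 dBm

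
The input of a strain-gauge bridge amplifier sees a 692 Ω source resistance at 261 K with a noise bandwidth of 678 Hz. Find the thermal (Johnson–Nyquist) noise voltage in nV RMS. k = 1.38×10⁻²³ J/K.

V_n = √(4kTRB)
4kTRB = 4 × 1.38×10⁻²³ × 261 × 6.92×10² × 6.78×10² = 6.76×10⁻¹⁵ V²
V_n = √(6.76×10⁻¹⁵) = 8.22×10⁻⁸ V = 82.2 nV

82.2 nV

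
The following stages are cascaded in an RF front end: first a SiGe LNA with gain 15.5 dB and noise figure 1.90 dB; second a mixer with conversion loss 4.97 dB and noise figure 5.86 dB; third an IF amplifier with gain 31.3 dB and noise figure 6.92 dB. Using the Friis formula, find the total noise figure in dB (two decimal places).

2.96 dB

Convert to linear (a loss of L dB is a gain of −L dB): F_i = 10^(NF_i/10), G_i = 10^(G_i,dB/10)
  Stage 1: F_1 = 10^(1.90/10) = 1.549, G_1 = 10^(15.5/10) = 35.48
  Stage 2: F_2 = 10^(5.86/10) = 3.855, G_2 = 10^(−4.97/10) = 0.3184
  Stage 3: F_3 = 10^(6.92/10) = 4.920, G_3 = 10^(31.3/10) = 1349
Friis cascade:
  F = 1.549 + (3.855 − 1)/35.48 + (4.920 − 1)/11.30 = 1.976
NF = 10 log₁₀(1.976) = 2.96 dB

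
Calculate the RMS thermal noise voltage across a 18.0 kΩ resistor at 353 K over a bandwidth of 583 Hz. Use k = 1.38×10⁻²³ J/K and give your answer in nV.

V_n = √(4kTRB)
4kTRB = 4 × 1.38×10⁻²³ × 353 × 1.80×10⁴ × 5.83×10² = 2.04×10⁻¹³ V²
V_n = √(2.04×10⁻¹³) = 4.52×10⁻⁷ V = 452 nV

452 nV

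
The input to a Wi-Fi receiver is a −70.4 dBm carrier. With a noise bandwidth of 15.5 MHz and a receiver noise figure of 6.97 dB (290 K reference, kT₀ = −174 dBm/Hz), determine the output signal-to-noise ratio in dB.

24.7 dB

Noise floor: N = −174 + 10 log₁₀(B) + NF
10 log₁₀(1.55×10⁷) = 71.9 dB
N = −174 + 71.9 + 6.97 = −95.13 dBm
SNR = P_sig − N = −70.4 − (−95.13) = 24.73 dB → 24.7 dB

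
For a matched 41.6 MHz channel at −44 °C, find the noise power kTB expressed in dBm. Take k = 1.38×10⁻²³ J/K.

T = −44 °C + 273.15 = 229.15 K
P_n = kTB = 1.38×10⁻²³ × 229.15 × 4.16×10⁷ = 1.32×10⁻¹³ W
In dBm: 10 log₁₀(1.32×10⁻¹³ / 10⁻³) = −98.8 dBm

−98.8 dBm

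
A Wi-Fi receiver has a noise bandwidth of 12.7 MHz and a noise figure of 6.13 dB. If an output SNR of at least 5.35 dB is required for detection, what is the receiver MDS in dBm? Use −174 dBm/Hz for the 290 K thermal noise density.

−91.5 dBm

Sensitivity = −174 + 10 log₁₀(B) + NF + SNR_min
= −174 + 71.04 + 6.13 + 5.35
= −91.48 dBm → −91.5 dBm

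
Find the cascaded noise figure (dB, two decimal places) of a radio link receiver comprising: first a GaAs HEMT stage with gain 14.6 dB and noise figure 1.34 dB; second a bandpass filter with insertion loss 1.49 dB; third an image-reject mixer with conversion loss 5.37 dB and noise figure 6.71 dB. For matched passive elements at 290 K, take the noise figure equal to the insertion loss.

Convert to linear (a loss of L dB is a gain of −L dB): F_i = 10^(NF_i/10), G_i = 10^(G_i,dB/10)
  Stage 1: F_1 = 10^(1.34/10) = 1.361, G_1 = 10^(14.6/10) = 28.84
  Stage 2: F_2 = 10^(1.49/10) = 1.409, G_2 = 10^(−1.49/10) = 0.7096
  Stage 3: F_3 = 10^(6.71/10) = 4.688, G_3 = 10^(−5.37/10) = 0.2904
Friis cascade:
  F = 1.361 + (1.409 − 1)/28.84 + (4.688 − 1)/20.46 = 1.556
NF = 10 log₁₀(1.556) = 1.92 dB

1.92 dB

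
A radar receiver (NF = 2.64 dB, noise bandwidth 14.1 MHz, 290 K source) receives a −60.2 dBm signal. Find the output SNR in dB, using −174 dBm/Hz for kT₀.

39.7 dB

Noise floor: N = −174 + 10 log₁₀(B) + NF
10 log₁₀(1.41×10⁷) = 71.49 dB
N = −174 + 71.49 + 2.64 = −99.87 dBm
SNR = P_sig − N = −60.2 − (−99.87) = 39.67 dB → 39.7 dB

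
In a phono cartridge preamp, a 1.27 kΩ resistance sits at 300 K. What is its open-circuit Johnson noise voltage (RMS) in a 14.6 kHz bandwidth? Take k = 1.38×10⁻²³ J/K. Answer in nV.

V_n = √(4kTRB)
4kTRB = 4 × 1.38×10⁻²³ × 300 × 1.27×10³ × 1.46×10⁴ = 3.07×10⁻¹³ V²
V_n = √(3.07×10⁻¹³) = 5.54×10⁻⁷ V = 554 nV

554 nV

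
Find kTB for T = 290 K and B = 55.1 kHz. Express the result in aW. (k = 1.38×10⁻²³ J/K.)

P_n = kTB = 1.38×10⁻²³ × 290 × 5.51×10⁴ = 2.21×10⁻¹⁶ W = 221 aW

221 aW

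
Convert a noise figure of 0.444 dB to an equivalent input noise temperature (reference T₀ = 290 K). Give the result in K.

31.2 K

F = 10^(0.444/10) = 1.10764
T_e = (F − 1)·T₀ = (1.10764 − 1) × 290 = 31.2 K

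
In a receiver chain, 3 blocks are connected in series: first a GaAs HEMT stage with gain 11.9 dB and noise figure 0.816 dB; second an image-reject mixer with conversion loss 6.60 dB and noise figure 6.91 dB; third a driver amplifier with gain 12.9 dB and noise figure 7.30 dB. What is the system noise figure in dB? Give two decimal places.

4.39 dB

Convert to linear (a loss of L dB is a gain of −L dB): F_i = 10^(NF_i/10), G_i = 10^(G_i,dB/10)
  Stage 1: F_1 = 10^(0.816/10) = 1.207, G_1 = 10^(11.9/10) = 15.49
  Stage 2: F_2 = 10^(6.91/10) = 4.909, G_2 = 10^(−6.60/10) = 0.2188
  Stage 3: F_3 = 10^(7.30/10) = 5.370, G_3 = 10^(12.9/10) = 19.50
Friis cascade:
  F = 1.207 + (4.909 − 1)/15.49 + (5.370 − 1)/3.388 = 2.749
NF = 10 log₁₀(2.749) = 4.39 dB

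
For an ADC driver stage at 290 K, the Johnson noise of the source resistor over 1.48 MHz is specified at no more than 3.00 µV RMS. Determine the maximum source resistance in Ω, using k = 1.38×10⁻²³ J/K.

Johnson–Nyquist: V_n = √(4kTRB) ⇒ R = V_n² / (4kTB)
4kTB = 4 × 1.38×10⁻²³ × 290 × 1.48×10⁶ = 2.37×10⁻¹⁴
R = (3.00×10⁻⁶)² / 2.37×10⁻¹⁴ = 3.80×10² Ω = 380 Ω

380 Ω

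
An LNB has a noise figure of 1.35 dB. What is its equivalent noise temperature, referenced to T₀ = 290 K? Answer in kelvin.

F = 10^(1.35/10) = 1.36458
T_e = (F − 1)·T₀ = (1.36458 − 1) × 290 = 106 K

106 K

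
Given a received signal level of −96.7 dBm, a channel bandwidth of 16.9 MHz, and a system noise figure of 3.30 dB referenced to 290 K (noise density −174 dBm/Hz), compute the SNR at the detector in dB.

1.7 dB

Noise floor: N = −174 + 10 log₁₀(B) + NF
10 log₁₀(1.69×10⁷) = 72.28 dB
N = −174 + 72.28 + 3.30 = −98.42 dBm
SNR = P_sig − N = −96.7 − (−98.42) = 1.72 dB → 1.7 dB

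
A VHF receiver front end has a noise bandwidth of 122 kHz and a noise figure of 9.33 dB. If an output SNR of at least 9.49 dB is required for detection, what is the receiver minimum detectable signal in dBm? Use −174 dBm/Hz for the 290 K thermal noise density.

Sensitivity = −174 + 10 log₁₀(B) + NF + SNR_min
= −174 + 50.86 + 9.33 + 9.49
= −104.32 dBm → −104.3 dBm

−104.3 dBm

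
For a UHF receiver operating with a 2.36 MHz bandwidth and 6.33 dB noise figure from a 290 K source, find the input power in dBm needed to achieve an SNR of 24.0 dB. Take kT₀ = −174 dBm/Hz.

Sensitivity = −174 + 10 log₁₀(B) + NF + SNR_min
= −174 + 63.73 + 6.33 + 24.0
= −79.94 dBm → −79.9 dBm

−79.9 dBm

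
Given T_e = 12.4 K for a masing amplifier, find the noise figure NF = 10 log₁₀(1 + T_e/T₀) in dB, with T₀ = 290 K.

F = 1 + T_e/T₀ = 1 + 12.4/290 = 1.04276
NF = 10 log₁₀(1.04276) = 0.182 dB

0.182 dB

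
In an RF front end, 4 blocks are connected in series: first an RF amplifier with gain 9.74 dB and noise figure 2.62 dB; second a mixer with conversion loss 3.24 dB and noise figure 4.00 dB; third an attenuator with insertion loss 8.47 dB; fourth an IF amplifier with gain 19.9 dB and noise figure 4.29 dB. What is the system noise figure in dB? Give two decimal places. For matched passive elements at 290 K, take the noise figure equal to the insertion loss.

7.78 dB

Convert to linear (a loss of L dB is a gain of −L dB): F_i = 10^(NF_i/10), G_i = 10^(G_i,dB/10)
  Stage 1: F_1 = 10^(2.62/10) = 1.828, G_1 = 10^(9.74/10) = 9.419
  Stage 2: F_2 = 10^(4.00/10) = 2.512, G_2 = 10^(−3.24/10) = 0.4742
  Stage 3: F_3 = 10^(8.47/10) = 7.031, G_3 = 10^(−8.47/10) = 0.1422
  Stage 4: F_4 = 10^(4.29/10) = 2.685, G_4 = 10^(19.9/10) = 97.72
Friis cascade:
  F = 1.828 + (2.512 − 1)/9.419 + (7.031 − 1)/4.467 + (2.685 − 1)/0.6353 = 5.991
NF = 10 log₁₀(5.991) = 7.78 dB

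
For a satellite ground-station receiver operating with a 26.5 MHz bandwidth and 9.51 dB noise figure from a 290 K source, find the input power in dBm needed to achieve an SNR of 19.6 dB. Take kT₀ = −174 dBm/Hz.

−70.7 dBm

Sensitivity = −174 + 10 log₁₀(B) + NF + SNR_min
= −174 + 74.23 + 9.51 + 19.6
= −70.66 dBm → −70.7 dBm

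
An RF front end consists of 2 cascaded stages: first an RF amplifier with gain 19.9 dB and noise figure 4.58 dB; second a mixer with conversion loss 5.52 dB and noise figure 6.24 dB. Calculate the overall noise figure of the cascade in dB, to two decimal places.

Convert to linear (a loss of L dB is a gain of −L dB): F_i = 10^(NF_i/10), G_i = 10^(G_i,dB/10)
  Stage 1: F_1 = 10^(4.58/10) = 2.871, G_1 = 10^(19.9/10) = 97.72
  Stage 2: F_2 = 10^(6.24/10) = 4.207, G_2 = 10^(−5.52/10) = 0.2805
Friis cascade:
  F = 2.871 + (4.207 − 1)/97.72 = 2.904
NF = 10 log₁₀(2.904) = 4.63 dB

4.63 dB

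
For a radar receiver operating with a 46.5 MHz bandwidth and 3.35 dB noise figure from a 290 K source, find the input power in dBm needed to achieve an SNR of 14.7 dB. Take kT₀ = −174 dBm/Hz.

−79.3 dBm

Sensitivity = −174 + 10 log₁₀(B) + NF + SNR_min
= −174 + 76.67 + 3.35 + 14.7
= −79.28 dBm → −79.3 dBm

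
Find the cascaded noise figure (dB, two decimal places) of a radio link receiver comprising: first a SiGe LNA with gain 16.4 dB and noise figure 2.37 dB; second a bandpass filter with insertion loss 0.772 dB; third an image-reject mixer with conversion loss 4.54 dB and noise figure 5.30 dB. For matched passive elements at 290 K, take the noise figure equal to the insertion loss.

2.54 dB

Convert to linear (a loss of L dB is a gain of −L dB): F_i = 10^(NF_i/10), G_i = 10^(G_i,dB/10)
  Stage 1: F_1 = 10^(2.37/10) = 1.726, G_1 = 10^(16.4/10) = 43.65
  Stage 2: F_2 = 10^(0.772/10) = 1.195, G_2 = 10^(−0.772/10) = 0.8371
  Stage 3: F_3 = 10^(5.30/10) = 3.388, G_3 = 10^(−4.54/10) = 0.3516
Friis cascade:
  F = 1.726 + (1.195 − 1)/43.65 + (3.388 − 1)/36.54 = 1.796
NF = 10 log₁₀(1.796) = 2.54 dB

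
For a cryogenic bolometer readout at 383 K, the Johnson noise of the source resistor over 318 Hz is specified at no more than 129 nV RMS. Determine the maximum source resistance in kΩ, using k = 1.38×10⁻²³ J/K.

2.48 kΩ

Johnson–Nyquist: V_n = √(4kTRB) ⇒ R = V_n² / (4kTB)
4kTB = 4 × 1.38×10⁻²³ × 383 × 3.18×10² = 6.72×10⁻¹⁸
R = (1.29×10⁻⁷)² / 6.72×10⁻¹⁸ = 2.48×10³ Ω = 2.48 kΩ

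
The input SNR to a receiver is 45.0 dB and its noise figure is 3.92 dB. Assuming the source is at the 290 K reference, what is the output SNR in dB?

By definition F = SNR_in/SNR_out, so in dB: SNR_out = SNR_in − NF
SNR_out = 45.0 − 3.92 = 41.08 dB

41.08 dB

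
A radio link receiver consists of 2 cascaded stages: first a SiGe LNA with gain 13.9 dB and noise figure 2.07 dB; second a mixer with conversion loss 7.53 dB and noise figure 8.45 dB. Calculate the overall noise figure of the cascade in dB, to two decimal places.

Convert to linear (a loss of L dB is a gain of −L dB): F_i = 10^(NF_i/10), G_i = 10^(G_i,dB/10)
  Stage 1: F_1 = 10^(2.07/10) = 1.611, G_1 = 10^(13.9/10) = 24.55
  Stage 2: F_2 = 10^(8.45/10) = 6.998, G_2 = 10^(−7.53/10) = 0.1766
Friis cascade:
  F = 1.611 + (6.998 − 1)/24.55 = 1.855
NF = 10 log₁₀(1.855) = 2.68 dB

2.68 dB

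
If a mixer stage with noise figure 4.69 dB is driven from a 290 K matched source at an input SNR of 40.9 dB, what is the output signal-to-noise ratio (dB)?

36.21 dB

By definition F = SNR_in/SNR_out, so in dB: SNR_out = SNR_in − NF
SNR_out = 40.9 − 4.69 = 36.21 dB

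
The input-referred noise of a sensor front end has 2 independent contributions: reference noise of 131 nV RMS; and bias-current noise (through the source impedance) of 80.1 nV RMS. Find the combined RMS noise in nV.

154 nV

Uncorrelated sources add in power (mean-square): V_tot = √(ΣV_i²)
V_tot = √[(1.31×10⁻⁷)² + (8.01×10⁻⁸)²] = 1.54×10⁻⁷ V = 154 nV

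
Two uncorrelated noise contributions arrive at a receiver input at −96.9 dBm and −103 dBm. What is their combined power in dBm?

−95.9 dBm

Convert to linear, add, convert back:
P₁ = 2.04×10⁻¹³ W, P₂ = 5.01×10⁻¹⁴ W
P_tot = 2.54×10⁻¹³ W → 10 log₁₀(P_tot / 10⁻³) = −95.9 dBm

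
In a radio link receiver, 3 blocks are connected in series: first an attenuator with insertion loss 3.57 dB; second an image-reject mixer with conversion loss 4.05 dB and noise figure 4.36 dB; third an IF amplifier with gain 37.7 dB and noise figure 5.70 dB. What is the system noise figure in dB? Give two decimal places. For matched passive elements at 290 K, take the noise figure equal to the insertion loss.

Convert to linear (a loss of L dB is a gain of −L dB): F_i = 10^(NF_i/10), G_i = 10^(G_i,dB/10)
  Stage 1: F_1 = 10^(3.57/10) = 2.275, G_1 = 10^(−3.57/10) = 0.4395
  Stage 2: F_2 = 10^(4.36/10) = 2.729, G_2 = 10^(−4.05/10) = 0.3936
  Stage 3: F_3 = 10^(5.70/10) = 3.715, G_3 = 10^(37.7/10) = 5888
Friis cascade:
  F = 2.275 + (2.729 − 1)/0.4395 + (3.715 − 1)/0.1730 = 21.91
NF = 10 log₁₀(21.91) = 13.41 dB

13.41 dB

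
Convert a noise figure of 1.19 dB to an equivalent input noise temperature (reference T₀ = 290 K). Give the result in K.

91.4 K

F = 10^(1.19/10) = 1.31522
T_e = (F − 1)·T₀ = (1.31522 − 1) × 290 = 91.4 K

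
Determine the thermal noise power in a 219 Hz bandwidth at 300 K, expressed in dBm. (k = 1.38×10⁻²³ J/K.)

−150.4 dBm

P_n = kTB = 1.38×10⁻²³ × 300 × 2.19×10² = 9.07×10⁻¹⁹ W
In dBm: 10 log₁₀(9.07×10⁻¹⁹ / 10⁻³) = −150.4 dBm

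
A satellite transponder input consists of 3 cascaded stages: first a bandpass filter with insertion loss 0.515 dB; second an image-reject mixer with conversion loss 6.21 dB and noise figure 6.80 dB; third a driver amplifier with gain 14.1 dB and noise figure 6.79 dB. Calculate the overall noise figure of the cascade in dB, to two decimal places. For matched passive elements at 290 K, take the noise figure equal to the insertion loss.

13.65 dB

Convert to linear (a loss of L dB is a gain of −L dB): F_i = 10^(NF_i/10), G_i = 10^(G_i,dB/10)
  Stage 1: F_1 = 10^(0.515/10) = 1.126, G_1 = 10^(−0.515/10) = 0.8882
  Stage 2: F_2 = 10^(6.80/10) = 4.786, G_2 = 10^(−6.21/10) = 0.2393
  Stage 3: F_3 = 10^(6.79/10) = 4.775, G_3 = 10^(14.1/10) = 25.70
Friis cascade:
  F = 1.126 + (4.786 − 1)/0.8882 + (4.775 − 1)/0.2126 = 23.15
NF = 10 log₁₀(23.15) = 13.65 dB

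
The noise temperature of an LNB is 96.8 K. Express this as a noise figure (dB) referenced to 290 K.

F = 1 + T_e/T₀ = 1 + 96.8/290 = 1.33379
NF = 10 log₁₀(1.33379) = 1.25 dB

1.25 dB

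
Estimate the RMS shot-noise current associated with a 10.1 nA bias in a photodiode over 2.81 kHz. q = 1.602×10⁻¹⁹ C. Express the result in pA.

3.02 pA

I_n = √(2qI·B)
2qI·B = 2 × 1.602×10⁻¹⁹ × 1.01×10⁻⁸ × 2.81×10³ = 9.09×10⁻²⁴ A²
I_n = √(9.09×10⁻²⁴) = 3.02×10⁻¹² A = 3.02 pA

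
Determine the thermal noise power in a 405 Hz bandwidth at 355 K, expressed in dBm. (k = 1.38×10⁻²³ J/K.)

−147.0 dBm

P_n = kTB = 1.38×10⁻²³ × 355 × 4.05×10² = 1.98×10⁻¹⁸ W
In dBm: 10 log₁₀(1.98×10⁻¹⁸ / 10⁻³) = −147.0 dBm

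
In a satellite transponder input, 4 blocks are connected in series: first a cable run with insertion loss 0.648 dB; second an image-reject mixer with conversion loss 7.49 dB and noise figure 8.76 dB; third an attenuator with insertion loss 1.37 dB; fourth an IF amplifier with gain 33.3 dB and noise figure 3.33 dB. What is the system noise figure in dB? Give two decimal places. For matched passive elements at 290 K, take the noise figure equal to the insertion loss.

13.31 dB

Convert to linear (a loss of L dB is a gain of −L dB): F_i = 10^(NF_i/10), G_i = 10^(G_i,dB/10)
  Stage 1: F_1 = 10^(0.648/10) = 1.161, G_1 = 10^(−0.648/10) = 0.8614
  Stage 2: F_2 = 10^(8.76/10) = 7.516, G_2 = 10^(−7.49/10) = 0.1782
  Stage 3: F_3 = 10^(1.37/10) = 1.371, G_3 = 10^(−1.37/10) = 0.7295
  Stage 4: F_4 = 10^(3.33/10) = 2.153, G_4 = 10^(33.3/10) = 2138
Friis cascade:
  F = 1.161 + (7.516 − 1)/0.8614 + (1.371 − 1)/0.1535 + (2.153 − 1)/0.1120 = 21.43
NF = 10 log₁₀(21.43) = 13.31 dB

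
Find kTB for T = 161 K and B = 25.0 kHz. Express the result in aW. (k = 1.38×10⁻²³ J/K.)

55.5 aW

P_n = kTB = 1.38×10⁻²³ × 161 × 2.50×10⁴ = 5.55×10⁻¹⁷ W = 55.5 aW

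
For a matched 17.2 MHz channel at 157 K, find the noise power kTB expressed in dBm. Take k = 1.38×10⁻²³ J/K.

P_n = kTB = 1.38×10⁻²³ × 157 × 1.72×10⁷ = 3.73×10⁻¹⁴ W
In dBm: 10 log₁₀(3.73×10⁻¹⁴ / 10⁻³) = −104.3 dBm

−104.3 dBm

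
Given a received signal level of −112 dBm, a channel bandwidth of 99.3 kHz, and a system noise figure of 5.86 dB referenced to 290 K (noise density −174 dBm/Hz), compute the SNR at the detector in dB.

Noise floor: N = −174 + 10 log₁₀(B) + NF
10 log₁₀(9.93×10⁴) = 49.97 dB
N = −174 + 49.97 + 5.86 = −118.17 dBm
SNR = P_sig − N = −112 − (−118.17) = 6.17 dB → 6.2 dB

6.2 dB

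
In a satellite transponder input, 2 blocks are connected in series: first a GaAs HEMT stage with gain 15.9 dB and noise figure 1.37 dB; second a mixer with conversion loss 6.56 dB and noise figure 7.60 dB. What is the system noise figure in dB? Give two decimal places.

1.74 dB

Convert to linear (a loss of L dB is a gain of −L dB): F_i = 10^(NF_i/10), G_i = 10^(G_i,dB/10)
  Stage 1: F_1 = 10^(1.37/10) = 1.371, G_1 = 10^(15.9/10) = 38.90
  Stage 2: F_2 = 10^(7.60/10) = 5.754, G_2 = 10^(−6.56/10) = 0.2208
Friis cascade:
  F = 1.371 + (5.754 − 1)/38.90 = 1.493
NF = 10 log₁₀(1.493) = 1.74 dB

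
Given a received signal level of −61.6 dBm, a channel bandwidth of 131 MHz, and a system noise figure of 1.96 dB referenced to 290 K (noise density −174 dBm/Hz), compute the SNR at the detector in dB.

Noise floor: N = −174 + 10 log₁₀(B) + NF
10 log₁₀(1.31×10⁸) = 81.17 dB
N = −174 + 81.17 + 1.96 = −90.87 dBm
SNR = P_sig − N = −61.6 − (−90.87) = 29.27 dB → 29.3 dB

29.3 dB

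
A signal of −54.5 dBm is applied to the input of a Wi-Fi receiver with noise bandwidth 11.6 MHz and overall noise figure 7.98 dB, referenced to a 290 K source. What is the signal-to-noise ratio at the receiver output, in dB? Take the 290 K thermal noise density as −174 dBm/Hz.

40.9 dB

Noise floor: N = −174 + 10 log₁₀(B) + NF
10 log₁₀(1.16×10⁷) = 70.64 dB
N = −174 + 70.64 + 7.98 = −95.38 dBm
SNR = P_sig − N = −54.5 − (−95.38) = 40.88 dB → 40.9 dB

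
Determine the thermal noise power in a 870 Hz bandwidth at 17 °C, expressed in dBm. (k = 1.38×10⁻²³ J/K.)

T = 17 °C + 273.15 = 290.15 K
P_n = kTB = 1.38×10⁻²³ × 290.15 × 8.70×10² = 3.48×10⁻¹⁸ W
In dBm: 10 log₁₀(3.48×10⁻¹⁸ / 10⁻³) = −144.6 dBm

−144.6 dBm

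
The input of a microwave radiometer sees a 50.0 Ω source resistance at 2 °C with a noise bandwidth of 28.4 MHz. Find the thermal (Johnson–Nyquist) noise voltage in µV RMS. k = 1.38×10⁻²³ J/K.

4.64 µV

T = 2 °C + 273.15 = 275.15 K
V_n = √(4kTRB)
4kTRB = 4 × 1.38×10⁻²³ × 275.15 × 5.00×10¹ × 2.84×10⁷ = 2.16×10⁻¹¹ V²
V_n = √(2.16×10⁻¹¹) = 4.64×10⁻⁶ V = 4.64 µV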